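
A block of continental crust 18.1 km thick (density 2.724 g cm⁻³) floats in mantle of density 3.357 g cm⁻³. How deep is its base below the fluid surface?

14.7 km

Draft d = t ρ_obj/ρ_fluid = 18.1 km × 2.724/3.357 = 14.7 km.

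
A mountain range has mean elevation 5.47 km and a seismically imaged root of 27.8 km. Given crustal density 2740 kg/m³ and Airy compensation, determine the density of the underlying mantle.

Airy balance: ρ_c h = (ρ_m − ρ_c) r → ρ_m = ρ_c (1 + h/r).
ρ_m = 2740 × (1 + 5.47 km/27.8 km) = 3280 kg/m³.

3280 kg/m³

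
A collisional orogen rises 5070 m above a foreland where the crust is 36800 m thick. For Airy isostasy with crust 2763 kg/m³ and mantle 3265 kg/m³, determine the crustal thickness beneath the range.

69800 m

Root depth r = h ρ_c / (ρ_m − ρ_c) = 5070 m × 2763 / 502 = 27910 m.
Total thickness = T + h + r = 36800 m + 5070 m + 27910 m = 69800 m.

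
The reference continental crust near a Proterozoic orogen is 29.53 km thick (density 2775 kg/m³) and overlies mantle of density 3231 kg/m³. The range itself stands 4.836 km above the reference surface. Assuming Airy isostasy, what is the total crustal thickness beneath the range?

Root depth r = h ρ_c / (ρ_m − ρ_c) = 4.836 km × 2775 / 456 = 29.43 km.
Total thickness = T + h + r = 29.53 km + 4.836 km + 29.43 km = 63.8 km.

63.8 km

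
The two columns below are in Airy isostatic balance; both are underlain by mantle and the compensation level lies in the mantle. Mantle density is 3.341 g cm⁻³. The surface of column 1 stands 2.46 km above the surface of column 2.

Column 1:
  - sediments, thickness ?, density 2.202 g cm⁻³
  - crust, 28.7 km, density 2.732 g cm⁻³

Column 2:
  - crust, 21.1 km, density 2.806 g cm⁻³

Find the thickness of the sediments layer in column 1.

Take the compensation level at the base of the deeper column (depth z_c below the surface of column 1) and equate Σ ρ_i t_i down to z_c; mantle fills any gap and the z_c terms cancel.
Column 1: x×2.202 + 28.7×2.732 + (z_c − 28.7 − x)×3.341
Column 2: 2.46×0 + 21.1×2.806 + (z_c − 2.46 − 21.1)×3.341
The z_c×3.341 term appears on both sides and cancels. Collect the known terms of each column as K = Σ(ρt)_known − 3.341 × (depth of known layers): K_1 = 78.4084 − 3.341×28.7 = −17.4783; K_2 = 59.2066 − 3.341×(2.46 + 21.1) = −19.50736.
Balance: K_1 − x×(3.341 − 2.202) = K_2, so x = (K_1 − K_2)/(3.341 − 2.202) = 2.02906/1.139 = 1.78 km.

1.78 km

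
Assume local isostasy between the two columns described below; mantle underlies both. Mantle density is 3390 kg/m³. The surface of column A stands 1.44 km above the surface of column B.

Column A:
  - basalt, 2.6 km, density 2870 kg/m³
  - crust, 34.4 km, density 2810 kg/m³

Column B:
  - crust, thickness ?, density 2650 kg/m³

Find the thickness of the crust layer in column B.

22.2 km

Take the compensation level at the base of the deeper column (depth z_c below the surface of column A) and equate Σ ρ_i t_i down to z_c; mantle fills any gap and the z_c terms cancel.
Column A: 2.6×2870 + 34.4×2810 + (z_c − 37)×3390
Column B: 1.44×0 + x×2650 + (z_c − 1.44 − 0 − x)×3390
The z_c×3390 term appears on both sides and cancels. Collect the known terms of each column as K = Σ(ρt)_known − 3390 × (depth of known layers): K_A = 104126 − 3390×37 = −21304; K_B = 0 − 3390×(1.44 + 0) = −4881.6.
Balance: K_A = K_B − x×(3390 − 2650), so x = (K_B − K_A)/(3390 − 2650) = 16422.4/740 = 22.2 km.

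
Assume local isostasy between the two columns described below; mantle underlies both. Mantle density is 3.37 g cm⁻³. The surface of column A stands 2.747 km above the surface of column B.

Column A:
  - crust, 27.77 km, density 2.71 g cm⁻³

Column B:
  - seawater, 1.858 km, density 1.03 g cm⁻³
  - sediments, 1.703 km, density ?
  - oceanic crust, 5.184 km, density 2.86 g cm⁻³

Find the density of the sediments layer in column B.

Take the compensation level at the base of the deeper column (depth z_c below the surface of column A) and equate Σ ρ_i t_i down to z_c; mantle fills any gap and the z_c terms cancel.
Column A: 27.77×2.71 + (z_c − 27.77)×3.37
Column B: 2.747×0 + 1.858×1.03 + 1.703×ρ + 5.184×2.86 + (z_c − 2.747 − 8.745)×3.37
The z_c×3.37 term appears on both sides and cancels. Collect the known terms of each column as K = Σ(ρt)_known − 3.37 × (depth of known layers): K_A = 75.2567 − 3.37×27.77 = −18.3282; K_B = 16.73998 − 3.37×(2.747 + 8.745) = −21.98806.
Balance: K_A = K_B + 1.703×ρ, so ρ = (K_A − K_B)/1.703 = 3.65986/1.703 = 2.15 g cm⁻³.

2.15 g cm⁻³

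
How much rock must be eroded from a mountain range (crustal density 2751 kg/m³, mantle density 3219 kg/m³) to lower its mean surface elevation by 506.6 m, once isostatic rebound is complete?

3480 m

Net drop Δ = e − u = e − e ρ_c/ρ_m = e (ρ_m − ρ_c)/ρ_m.
e = Δ ρ_m/(ρ_m − ρ_c) = 506.6 m × 3219/468 = 3480 m.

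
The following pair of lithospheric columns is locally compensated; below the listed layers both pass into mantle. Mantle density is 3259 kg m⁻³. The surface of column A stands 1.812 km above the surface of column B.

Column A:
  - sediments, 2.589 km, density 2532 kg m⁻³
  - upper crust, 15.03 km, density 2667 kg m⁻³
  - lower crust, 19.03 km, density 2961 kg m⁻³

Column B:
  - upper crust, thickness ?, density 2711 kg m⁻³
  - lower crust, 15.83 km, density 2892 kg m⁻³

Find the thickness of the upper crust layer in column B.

8.64 km

Take the compensation level at the base of the deeper column (depth z_c below the surface of column A) and equate Σ ρ_i t_i down to z_c; mantle fills any gap and the z_c terms cancel.
Column A: 2.589×2532 + 15.03×2667 + 19.03×2961 + (z_c − 36.649)×3259
Column B: 1.812×0 + x×2711 + 15.83×2892 + (z_c − 1.812 − 15.83 − x)×3259
The z_c×3259 term appears on both sides and cancels. Collect the known terms of each column as K = Σ(ρt)_known − 3259 × (depth of known layers): K_A = 102988.188 − 3259×36.649 = −16450.903; K_B = 45780.36 − 3259×(1.812 + 15.83) = −11714.918.
Balance: K_A = K_B − x×(3259 − 2711), so x = (K_B − K_A)/(3259 − 2711) = 4735.98/548 = 8.64 km.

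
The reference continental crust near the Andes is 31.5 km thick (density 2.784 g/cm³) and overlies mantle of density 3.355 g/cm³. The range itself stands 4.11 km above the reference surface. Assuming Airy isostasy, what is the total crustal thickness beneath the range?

Root depth r = h ρ_c / (ρ_m − ρ_c) = 4.11 km × 2.784 / 0.571 = 20.04 km.
Total thickness = T + h + r = 31.5 km + 4.11 km + 20.04 km = 55.6 km.

55.6 km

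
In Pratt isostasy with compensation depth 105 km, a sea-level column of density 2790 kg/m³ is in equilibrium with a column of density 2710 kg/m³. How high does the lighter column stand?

ρ_ref D = ρ (D + h) → h = D (ρ_ref − ρ)/ρ.
h = 105 km × (2790 − 2710)/2710 = 3.1 km.

3.1 km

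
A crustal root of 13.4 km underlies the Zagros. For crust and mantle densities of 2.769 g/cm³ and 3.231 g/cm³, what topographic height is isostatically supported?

2.24 km

For local isostatic compensation: ρ_c h = (ρ_m − ρ_c) r.
h = r (ρ_m − ρ_c) / ρ_c = 13.4 km × (3.231 − 2.769) / 2.769 = 2.24 km.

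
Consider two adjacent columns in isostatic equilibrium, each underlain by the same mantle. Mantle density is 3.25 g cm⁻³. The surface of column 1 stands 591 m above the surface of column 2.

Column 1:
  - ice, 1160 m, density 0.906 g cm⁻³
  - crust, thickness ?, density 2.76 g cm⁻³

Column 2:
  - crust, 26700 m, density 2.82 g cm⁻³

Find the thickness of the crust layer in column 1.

21800 m

Take the compensation level at the base of the deeper column (depth z_c below the surface of column 1) and equate Σ ρ_i t_i down to z_c; mantle fills any gap and the z_c terms cancel.
Column 1: 1160×0.906 + x×2.76 + (z_c − 1160 − x)×3.25
Column 2: 591×0 + 26700×2.82 + (z_c − 591 − 26700)×3.25
The z_c×3.25 term appears on both sides and cancels. Collect the known terms of each column as K = Σ(ρt)_known − 3.25 × (depth of known layers): K_1 = 1050.96 − 3.25×1160 = −2719.04; K_2 = 75294 − 3.25×(591 + 26700) = −13401.75.
Balance: K_1 − x×(3.25 − 2.76) = K_2, so x = (K_1 − K_2)/(3.25 − 2.76) = 10682.7/0.49 = 21800 m.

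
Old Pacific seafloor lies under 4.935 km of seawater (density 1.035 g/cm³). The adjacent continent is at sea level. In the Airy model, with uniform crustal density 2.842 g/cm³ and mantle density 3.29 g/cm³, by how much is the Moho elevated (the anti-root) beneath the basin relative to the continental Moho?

19.9 km

Balancing pressure at the compensation depth: replacing crust with seawater at the top is compensated by replacing crust with mantle at the base: d (ρ_c − ρ_w) = a (ρ_m − ρ_c).
a = d (ρ_c − ρ_w)/(ρ_m − ρ_c) = 4.935 km × 1.807/0.448 = 19.9 km.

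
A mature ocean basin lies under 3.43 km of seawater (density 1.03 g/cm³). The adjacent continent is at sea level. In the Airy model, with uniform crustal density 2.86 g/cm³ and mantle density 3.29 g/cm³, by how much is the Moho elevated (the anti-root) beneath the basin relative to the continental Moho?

14.6 km

Isostatic balance requires: replacing crust with seawater at the top is compensated by replacing crust with mantle at the base: d (ρ_c − ρ_w) = a (ρ_m − ρ_c).
a = d (ρ_c − ρ_w)/(ρ_m − ρ_c) = 3.43 km × 1.83/0.43 = 14.6 km.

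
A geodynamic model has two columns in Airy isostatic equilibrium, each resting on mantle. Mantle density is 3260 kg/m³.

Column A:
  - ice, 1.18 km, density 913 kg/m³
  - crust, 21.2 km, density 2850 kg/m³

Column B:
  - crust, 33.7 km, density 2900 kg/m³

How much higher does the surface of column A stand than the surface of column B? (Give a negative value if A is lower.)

For any compensation level in the mantle, the mantle terms cancel and isostasy reduces to e = (Σt_A − Σt_B) − (Σ(ρt)_A − Σ(ρt)_B) / ρ_m.
Σt_A = 22.38 km; Σt_B = 33.7 km; Σ(ρt)_A = 61497.34; Σ(ρt)_B = 97730 (in km·kg/m³).
e = (22.38 − 33.7) − (61497.34 − 97730) / 3260 = −0.206 km.

−0.206 km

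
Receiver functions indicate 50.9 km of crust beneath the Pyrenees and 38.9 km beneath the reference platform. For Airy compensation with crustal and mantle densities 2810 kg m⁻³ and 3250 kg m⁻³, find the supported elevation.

Excess crust Δ = 50.9 km − 38.9 km = 12 km, split between elevation h and root r with h + r = Δ.
Airy balance ρ_c h = (ρ_m − ρ_c) r gives r = h ρ_c/(ρ_m − ρ_c), so h (1 + ρ_c/(ρ_m − ρ_c)) = Δ, i.e. h = Δ (ρ_m − ρ_c)/ρ_m.
h = 12 km × 440/3250 = 1.62 km.

1.62 km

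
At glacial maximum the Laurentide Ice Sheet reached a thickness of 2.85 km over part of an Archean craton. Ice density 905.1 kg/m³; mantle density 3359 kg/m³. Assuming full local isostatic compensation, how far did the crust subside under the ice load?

0.768 km

By Archimedes' principle applied to the lithosphere: the ice load ρ_ice t is balanced by mantle displaced below, ρ_m s.
s = t ρ_ice / ρ_m = 2.85 km × 905.1/3359 = 0.768 km.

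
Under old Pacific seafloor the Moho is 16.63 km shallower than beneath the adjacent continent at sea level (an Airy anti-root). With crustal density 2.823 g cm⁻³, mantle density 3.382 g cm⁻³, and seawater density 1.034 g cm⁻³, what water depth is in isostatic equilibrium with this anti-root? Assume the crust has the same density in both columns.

5.2 km

Replacing a thickness d of crust by seawater at the top must be balanced by replacing crust with mantle at the base: d (ρ_c − ρ_w) = a (ρ_m − ρ_c).
d = a (ρ_m − ρ_c)/(ρ_c − ρ_w) = 16.63 km × 0.559/1.789 = 5.2 km.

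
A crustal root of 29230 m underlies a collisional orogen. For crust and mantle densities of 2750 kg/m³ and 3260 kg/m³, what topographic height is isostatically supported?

Balancing pressure at the compensation depth: ρ_c h = (ρ_m − ρ_c) r.
h = r (ρ_m − ρ_c) / ρ_c = 29230 m × (3260 − 2750) / 2750 = 5420 m.

5420 m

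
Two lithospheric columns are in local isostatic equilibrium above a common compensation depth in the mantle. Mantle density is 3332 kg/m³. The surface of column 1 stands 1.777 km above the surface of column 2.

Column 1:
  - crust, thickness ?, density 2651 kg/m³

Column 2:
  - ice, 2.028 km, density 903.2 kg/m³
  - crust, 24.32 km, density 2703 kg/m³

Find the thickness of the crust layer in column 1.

38.4 km

Take the compensation level at the base of the deeper column (depth z_c below the surface of column 1) and equate Σ ρ_i t_i down to z_c; mantle fills any gap and the z_c terms cancel.
Column 1: x×2651 + (z_c − 0 − x)×3332
Column 2: 1.777×0 + 2.028×903.2 + 24.32×2703 + (z_c − 1.777 − 26.348)×3332
The z_c×3332 term appears on both sides and cancels. Collect the known terms of each column as K = Σ(ρt)_known − 3332 × (depth of known layers): K_1 = 0 − 3332×0 = 0; K_2 = 67568.6496 − 3332×(1.777 + 26.348) = −26143.8504.
Balance: K_1 − x×(3332 − 2651) = K_2, so x = (K_1 − K_2)/(3332 − 2651) = 26143.9/681 = 38.4 km.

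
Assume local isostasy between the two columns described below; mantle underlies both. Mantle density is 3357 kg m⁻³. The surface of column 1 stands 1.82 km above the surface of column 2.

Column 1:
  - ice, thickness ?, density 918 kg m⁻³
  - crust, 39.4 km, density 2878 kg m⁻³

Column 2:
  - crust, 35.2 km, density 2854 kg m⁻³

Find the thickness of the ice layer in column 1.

Take the compensation level at the base of the deeper column (depth z_c below the surface of column 1) and equate Σ ρ_i t_i down to z_c; mantle fills any gap and the z_c terms cancel.
Column 1: x×918 + 39.4×2878 + (z_c − 39.4 − x)×3357
Column 2: 1.82×0 + 35.2×2854 + (z_c − 1.82 − 35.2)×3357
The z_c×3357 term appears on both sides and cancels. Collect the known terms of each column as K = Σ(ρt)_known − 3357 × (depth of known layers): K_1 = 113393.2 − 3357×39.4 = −18872.6; K_2 = 100460.8 − 3357×(1.82 + 35.2) = −23815.34.
Balance: K_1 − x×(3357 − 918) = K_2, so x = (K_1 − K_2)/(3357 − 918) = 4942.74/2439 = 2.03 km.

2.03 km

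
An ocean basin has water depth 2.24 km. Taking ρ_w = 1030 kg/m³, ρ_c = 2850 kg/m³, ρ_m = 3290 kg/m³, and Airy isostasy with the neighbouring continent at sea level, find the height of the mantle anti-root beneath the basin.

9.27 km

Equating mass per unit area of the two columns: replacing crust with seawater at the top is compensated by replacing crust with mantle at the base: d (ρ_c − ρ_w) = a (ρ_m − ρ_c).
a = d (ρ_c − ρ_w)/(ρ_m − ρ_c) = 2.24 km × 1820/440 = 9.27 km.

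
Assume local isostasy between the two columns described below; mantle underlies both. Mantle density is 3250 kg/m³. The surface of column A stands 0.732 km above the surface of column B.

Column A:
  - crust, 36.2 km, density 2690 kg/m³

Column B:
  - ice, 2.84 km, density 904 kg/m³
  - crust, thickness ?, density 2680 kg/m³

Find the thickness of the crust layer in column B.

19.7 km

Take the compensation level at the base of the deeper column (depth z_c below the surface of column A) and equate Σ ρ_i t_i down to z_c; mantle fills any gap and the z_c terms cancel.
Column A: 36.2×2690 + (z_c − 36.2)×3250
Column B: 0.732×0 + 2.84×904 + x×2680 + (z_c − 0.732 − 2.84 − x)×3250
The z_c×3250 term appears on both sides and cancels. Collect the known terms of each column as K = Σ(ρt)_known − 3250 × (depth of known layers): K_A = 97378 − 3250×36.2 = −20272; K_B = 2567.36 − 3250×(0.732 + 2.84) = −9041.64.
Balance: K_A = K_B − x×(3250 − 2680), so x = (K_B − K_A)/(3250 − 2680) = 11230.4/570 = 19.7 km.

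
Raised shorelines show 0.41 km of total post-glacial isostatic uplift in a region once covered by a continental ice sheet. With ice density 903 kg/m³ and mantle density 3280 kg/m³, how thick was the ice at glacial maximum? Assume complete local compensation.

1.49 km

u = t ρ_ice/ρ_m → t = u ρ_m/ρ_ice = 0.41 km × 3280/903 = 1.49 km.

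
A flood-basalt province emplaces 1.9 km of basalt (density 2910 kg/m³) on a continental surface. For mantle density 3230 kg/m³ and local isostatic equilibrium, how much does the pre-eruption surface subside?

Subaerial loading: s = t ρ_load / ρ_m.
s = 1.9 km × 2910/3230 = 1.71 km.

1.71 km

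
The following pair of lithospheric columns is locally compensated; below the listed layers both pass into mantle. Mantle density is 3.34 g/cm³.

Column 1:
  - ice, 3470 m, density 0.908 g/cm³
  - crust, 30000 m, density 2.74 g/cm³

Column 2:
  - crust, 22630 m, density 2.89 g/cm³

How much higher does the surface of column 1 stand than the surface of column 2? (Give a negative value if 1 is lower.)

For any compensation level in the mantle, the mantle terms cancel and isostasy reduces to e = (Σt_1 − Σt_2) − (Σ(ρt)_1 − Σ(ρt)_2) / ρ_m.
Σt_1 = 33470 m; Σt_2 = 22630 m; Σ(ρt)_1 = 85350.76; Σ(ρt)_2 = 65400.7 (in m·g/cm³).
e = (33470 − 22630) − (85350.76 − 65400.7) / 3.34 = 4870 m.

4870 m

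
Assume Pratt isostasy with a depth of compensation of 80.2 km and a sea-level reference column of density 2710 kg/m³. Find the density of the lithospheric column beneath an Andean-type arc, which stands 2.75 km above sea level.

Pratt balance: ρ_ref D = ρ (D + h).
ρ = ρ_ref D/(D + h) = 2710 × 80.2 km/(80.2 km + 2.75 km) = 2620 kg/m³.

2620 kg/m³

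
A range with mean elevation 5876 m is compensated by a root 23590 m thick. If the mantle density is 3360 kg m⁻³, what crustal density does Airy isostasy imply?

2690 kg m⁻³

ρ_c h = (ρ_m − ρ_c) r → ρ_c (h + r) = ρ_m r → ρ_c = ρ_m r / (h + r).
ρ_c = 3360 × 23590 m / (5876 m + 23590 m) = 2690 kg m⁻³.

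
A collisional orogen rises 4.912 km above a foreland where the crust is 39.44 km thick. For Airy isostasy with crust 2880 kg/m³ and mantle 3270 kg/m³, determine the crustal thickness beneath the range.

Root depth r = h ρ_c / (ρ_m − ρ_c) = 4.912 km × 2880 / 390 = 36.27 km.
Total thickness = T + h + r = 39.44 km + 4.912 km + 36.27 km = 80.6 km.

80.6 km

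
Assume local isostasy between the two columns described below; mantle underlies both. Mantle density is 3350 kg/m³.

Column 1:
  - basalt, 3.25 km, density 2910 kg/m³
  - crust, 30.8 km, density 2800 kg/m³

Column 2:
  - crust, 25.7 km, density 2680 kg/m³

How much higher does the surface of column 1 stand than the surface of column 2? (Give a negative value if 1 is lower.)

For any compensation level in the mantle, the mantle terms cancel and isostasy reduces to e = (Σt_1 − Σt_2) − (Σ(ρt)_1 − Σ(ρt)_2) / ρ_m.
Σt_1 = 34.05 km; Σt_2 = 25.7 km; Σ(ρt)_1 = 95697.5; Σ(ρt)_2 = 68876 (in km·kg/m³).
e = (34.05 − 25.7) − (95697.5 − 68876) / 3350 = 0.344 km.

0.344 km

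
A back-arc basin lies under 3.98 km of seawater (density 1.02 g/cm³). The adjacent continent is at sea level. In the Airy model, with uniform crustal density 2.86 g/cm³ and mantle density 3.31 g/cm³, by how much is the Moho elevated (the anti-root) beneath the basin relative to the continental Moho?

In Airy isostatic equilibrium: replacing crust with seawater at the top is compensated by replacing crust with mantle at the base: d (ρ_c − ρ_w) = a (ρ_m − ρ_c).
a = d (ρ_c − ρ_w)/(ρ_m − ρ_c) = 3.98 km × 1.84/0.45 = 16.3 km.

16.3 km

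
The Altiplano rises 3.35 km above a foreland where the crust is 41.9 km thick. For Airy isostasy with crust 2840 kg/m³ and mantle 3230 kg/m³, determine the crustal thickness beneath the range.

69.6 km

Root depth r = h ρ_c / (ρ_m − ρ_c) = 3.35 km × 2840 / 390 = 24.39 km.
Total thickness = T + h + r = 41.9 km + 3.35 km + 24.39 km = 69.6 km.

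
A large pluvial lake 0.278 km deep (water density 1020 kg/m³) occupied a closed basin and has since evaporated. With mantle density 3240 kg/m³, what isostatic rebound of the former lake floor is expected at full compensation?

u = d ρ_w/ρ_m = 0.278 km × 1020/3240 = 0.0875 km.

0.0875 km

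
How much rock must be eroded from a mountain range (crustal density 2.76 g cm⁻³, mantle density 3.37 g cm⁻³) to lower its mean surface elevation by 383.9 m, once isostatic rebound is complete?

Net drop Δ = e − u = e − e ρ_c/ρ_m = e (ρ_m − ρ_c)/ρ_m.
e = Δ ρ_m/(ρ_m − ρ_c) = 383.9 m × 3.37/0.61 = 2120 m.

2120 m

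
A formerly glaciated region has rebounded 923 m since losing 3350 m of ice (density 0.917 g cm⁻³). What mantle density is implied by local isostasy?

ρ_m = ρ_ice t / u = 0.917 × 3350 m/923 m = 3.33 g cm⁻³.

3.33 g cm⁻³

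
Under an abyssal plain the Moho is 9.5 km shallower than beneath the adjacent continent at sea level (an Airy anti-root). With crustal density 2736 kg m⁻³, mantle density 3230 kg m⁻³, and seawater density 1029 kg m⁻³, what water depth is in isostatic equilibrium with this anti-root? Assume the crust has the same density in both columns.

2.75 km

Replacing a thickness d of crust by seawater at the top must be balanced by replacing crust with mantle at the base: d (ρ_c − ρ_w) = a (ρ_m − ρ_c).
d = a (ρ_m − ρ_c)/(ρ_c − ρ_w) = 9.5 km × 494/1707 = 2.75 km.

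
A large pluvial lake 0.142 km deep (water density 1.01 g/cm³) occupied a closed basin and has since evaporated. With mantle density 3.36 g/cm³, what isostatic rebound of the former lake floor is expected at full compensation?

u = d ρ_w/ρ_m = 0.142 km × 1.01/3.36 = 0.0427 km.

0.0427 km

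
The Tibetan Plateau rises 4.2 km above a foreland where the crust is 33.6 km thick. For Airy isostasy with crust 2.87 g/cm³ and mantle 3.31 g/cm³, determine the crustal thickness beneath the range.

65.2 km

Root depth r = h ρ_c / (ρ_m − ρ_c) = 4.2 km × 2.87 / 0.44 = 27.4 km.
Total thickness = T + h + r = 33.6 km + 4.2 km + 27.4 km = 65.2 km.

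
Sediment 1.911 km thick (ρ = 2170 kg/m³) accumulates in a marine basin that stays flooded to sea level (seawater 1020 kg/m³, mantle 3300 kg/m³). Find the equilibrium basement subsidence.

Submarine loading: the sediment displaces seawater, and the subsidence is in turn flooded, so s (ρ_m − ρ_w) = t (ρ_sed − ρ_w).
s = 1.911 km × (2170 − 1020) / (3300 − 1020) = 0.964 km.

0.964 km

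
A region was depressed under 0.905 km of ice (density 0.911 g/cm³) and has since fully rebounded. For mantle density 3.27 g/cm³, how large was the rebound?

Removing the load lets mantle flow back in; uplift u satisfies ρ_ice t = ρ_m u.
u = t ρ_ice/ρ_m = 0.905 km × 0.911/3.27 = 0.252 km.

0.252 km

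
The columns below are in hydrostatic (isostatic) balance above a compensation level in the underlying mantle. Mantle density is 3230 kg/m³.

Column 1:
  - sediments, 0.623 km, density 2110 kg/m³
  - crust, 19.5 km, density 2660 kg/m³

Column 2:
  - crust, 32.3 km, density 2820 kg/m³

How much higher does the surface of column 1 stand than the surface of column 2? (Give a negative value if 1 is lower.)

−0.443 km

For any compensation level in the mantle, the mantle terms cancel and isostasy reduces to e = (Σt_1 − Σt_2) − (Σ(ρt)_1 − Σ(ρt)_2) / ρ_m.
Σt_1 = 20.123 km; Σt_2 = 32.3 km; Σ(ρt)_1 = 53184.53; Σ(ρt)_2 = 91086 (in km·kg/m³).
e = (20.123 − 32.3) − (53184.53 − 91086) / 3230 = −0.443 km.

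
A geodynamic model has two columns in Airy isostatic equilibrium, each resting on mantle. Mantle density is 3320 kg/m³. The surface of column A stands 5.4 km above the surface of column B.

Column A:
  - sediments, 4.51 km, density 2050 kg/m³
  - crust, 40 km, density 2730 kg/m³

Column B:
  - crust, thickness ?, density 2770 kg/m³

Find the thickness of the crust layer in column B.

20.7 km

Take the compensation level at the base of the deeper column (depth z_c below the surface of column A) and equate Σ ρ_i t_i down to z_c; mantle fills any gap and the z_c terms cancel.
Column A: 4.51×2050 + 40×2730 + (z_c − 44.51)×3320
Column B: 5.4×0 + x×2770 + (z_c − 5.4 − 0 − x)×3320
The z_c×3320 term appears on both sides and cancels. Collect the known terms of each column as K = Σ(ρt)_known − 3320 × (depth of known layers): K_A = 118445.5 − 3320×44.51 = −29327.7; K_B = 0 − 3320×(5.4 + 0) = −17928.
Balance: K_A = K_B − x×(3320 − 2770), so x = (K_B − K_A)/(3320 − 2770) = 11399.7/550 = 20.7 km.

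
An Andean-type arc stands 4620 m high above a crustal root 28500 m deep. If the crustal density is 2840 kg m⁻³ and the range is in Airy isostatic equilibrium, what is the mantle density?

3300 kg m⁻³

Airy balance: ρ_c h = (ρ_m − ρ_c) r → ρ_m = ρ_c (1 + h/r).
ρ_m = 2840 × (1 + 4620 m/28500 m) = 3300 kg m⁻³.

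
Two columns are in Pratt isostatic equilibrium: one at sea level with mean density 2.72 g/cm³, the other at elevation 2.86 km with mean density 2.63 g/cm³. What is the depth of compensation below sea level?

83.6 km

ρ_ref D = ρ (D + h) → D (ρ_ref − ρ) = ρ h.
D = ρ h/(ρ_ref − ρ) = 2.63 × 2.86 km/(2.72 − 2.63) = 83.6 km.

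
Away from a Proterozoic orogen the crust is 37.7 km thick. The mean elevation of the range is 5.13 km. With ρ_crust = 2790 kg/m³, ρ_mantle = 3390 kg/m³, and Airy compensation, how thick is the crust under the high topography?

Root depth r = h ρ_c / (ρ_m − ρ_c) = 5.13 km × 2790 / 600 = 23.85 km.
Total thickness = T + h + r = 37.7 km + 5.13 km + 23.85 km = 66.7 km.

66.7 km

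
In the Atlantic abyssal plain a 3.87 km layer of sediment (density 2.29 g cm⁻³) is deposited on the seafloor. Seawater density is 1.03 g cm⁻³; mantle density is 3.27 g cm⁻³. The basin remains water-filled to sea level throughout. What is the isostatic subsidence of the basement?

Submarine loading: the sediment displaces seawater, and the subsidence is in turn flooded, so s (ρ_m − ρ_w) = t (ρ_sed − ρ_w).
s = 3.87 km × (2.29 − 1.03) / (3.27 − 1.03) = 2.18 km.

2.18 km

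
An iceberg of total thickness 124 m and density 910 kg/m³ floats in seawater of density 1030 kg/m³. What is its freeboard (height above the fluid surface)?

Floating equilibrium: submerged depth d = t ρ_obj/ρ_fluid = 124 m × 910/1030 = 109.6 m.
Freeboard = t − d = 124 m − 109.6 m = 14.4 m.

14.4 m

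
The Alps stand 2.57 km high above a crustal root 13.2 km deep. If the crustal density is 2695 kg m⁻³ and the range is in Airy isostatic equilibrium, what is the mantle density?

Airy balance: ρ_c h = (ρ_m − ρ_c) r → ρ_m = ρ_c (1 + h/r).
ρ_m = 2695 × (1 + 2.57 km/13.2 km) = 3220 kg m⁻³.

3220 kg m⁻³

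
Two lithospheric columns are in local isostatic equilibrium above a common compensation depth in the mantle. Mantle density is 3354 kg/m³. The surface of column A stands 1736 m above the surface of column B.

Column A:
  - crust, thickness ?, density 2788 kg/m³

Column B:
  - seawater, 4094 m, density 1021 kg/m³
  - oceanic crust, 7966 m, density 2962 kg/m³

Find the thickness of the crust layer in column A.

32700 m

Take the compensation level at the base of the deeper column (depth z_c below the surface of column A) and equate Σ ρ_i t_i down to z_c; mantle fills any gap and the z_c terms cancel.
Column A: x×2788 + (z_c − 0 − x)×3354
Column B: 1736×0 + 4094×1021 + 7966×2962 + (z_c − 1736 − 12060)×3354
The z_c×3354 term appears on both sides and cancels. Collect the known terms of each column as K = Σ(ρt)_known − 3354 × (depth of known layers): K_A = 0 − 3354×0 = 0; K_B = 27775266 − 3354×(1736 + 12060) = −18496518.
Balance: K_A − x×(3354 − 2788) = K_B, so x = (K_A − K_B)/(3354 − 2788) = 18496500/566 = 32700 m.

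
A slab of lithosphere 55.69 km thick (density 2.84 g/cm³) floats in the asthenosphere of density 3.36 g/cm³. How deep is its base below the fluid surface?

Draft d = t ρ_obj/ρ_fluid = 55.69 km × 2.84/3.36 = 47.1 km.

47.1 km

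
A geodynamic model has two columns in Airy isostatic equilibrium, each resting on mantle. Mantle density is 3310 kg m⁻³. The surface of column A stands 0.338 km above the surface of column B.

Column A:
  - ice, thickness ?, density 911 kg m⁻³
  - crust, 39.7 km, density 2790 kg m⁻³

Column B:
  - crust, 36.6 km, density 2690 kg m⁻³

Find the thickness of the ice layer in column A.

Take the compensation level at the base of the deeper column (depth z_c below the surface of column A) and equate Σ ρ_i t_i down to z_c; mantle fills any gap and the z_c terms cancel.
Column A: x×911 + 39.7×2790 + (z_c − 39.7 − x)×3310
Column B: 0.338×0 + 36.6×2690 + (z_c − 0.338 − 36.6)×3310
The z_c×3310 term appears on both sides and cancels. Collect the known terms of each column as K = Σ(ρt)_known − 3310 × (depth of known layers): K_A = 110763 − 3310×39.7 = −20644; K_B = 98454 − 3310×(0.338 + 36.6) = −23810.78.
Balance: K_A − x×(3310 − 911) = K_B, so x = (K_A − K_B)/(3310 − 911) = 3166.78/2399 = 1.32 km.

1.32 km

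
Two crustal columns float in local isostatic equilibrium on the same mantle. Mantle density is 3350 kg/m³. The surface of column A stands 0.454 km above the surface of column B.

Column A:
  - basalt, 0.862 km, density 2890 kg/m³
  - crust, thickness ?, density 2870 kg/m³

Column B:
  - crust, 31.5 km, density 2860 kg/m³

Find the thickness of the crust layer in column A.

Take the compensation level at the base of the deeper column (depth z_c below the surface of column A) and equate Σ ρ_i t_i down to z_c; mantle fills any gap and the z_c terms cancel.
Column A: 0.862×2890 + x×2870 + (z_c − 0.862 − x)×3350
Column B: 0.454×0 + 31.5×2860 + (z_c − 0.454 − 31.5)×3350
The z_c×3350 term appears on both sides and cancels. Collect the known terms of each column as K = Σ(ρt)_known − 3350 × (depth of known layers): K_A = 2491.18 − 3350×0.862 = −396.52; K_B = 90090 − 3350×(0.454 + 31.5) = −16955.9.
Balance: K_A − x×(3350 − 2870) = K_B, so x = (K_A − K_B)/(3350 − 2870) = 16559.4/480 = 34.5 km.

34.5 km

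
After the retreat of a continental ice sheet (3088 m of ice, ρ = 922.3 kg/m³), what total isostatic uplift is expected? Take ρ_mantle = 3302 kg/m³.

Removing the load lets mantle flow back in; uplift u satisfies ρ_ice t = ρ_m u.
u = t ρ_ice/ρ_m = 3088 m × 922.3/3302 = 863 m.

863 m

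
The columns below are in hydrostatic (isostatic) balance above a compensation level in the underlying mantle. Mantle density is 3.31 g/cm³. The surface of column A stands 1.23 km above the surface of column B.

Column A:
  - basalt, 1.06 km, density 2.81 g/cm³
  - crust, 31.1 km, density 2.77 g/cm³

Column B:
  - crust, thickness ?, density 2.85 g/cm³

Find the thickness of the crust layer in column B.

Take the compensation level at the base of the deeper column (depth z_c below the surface of column A) and equate Σ ρ_i t_i down to z_c; mantle fills any gap and the z_c terms cancel.
Column A: 1.06×2.81 + 31.1×2.77 + (z_c − 32.16)×3.31
Column B: 1.23×0 + x×2.85 + (z_c − 1.23 − 0 − x)×3.31
The z_c×3.31 term appears on both sides and cancels. Collect the known terms of each column as K = Σ(ρt)_known − 3.31 × (depth of known layers): K_A = 89.1256 − 3.31×32.16 = −17.324; K_B = 0 − 3.31×(1.23 + 0) = −4.0713.
Balance: K_A = K_B − x×(3.31 − 2.85), so x = (K_B − K_A)/(3.31 − 2.85) = 13.2527/0.46 = 28.8 km.

28.8 km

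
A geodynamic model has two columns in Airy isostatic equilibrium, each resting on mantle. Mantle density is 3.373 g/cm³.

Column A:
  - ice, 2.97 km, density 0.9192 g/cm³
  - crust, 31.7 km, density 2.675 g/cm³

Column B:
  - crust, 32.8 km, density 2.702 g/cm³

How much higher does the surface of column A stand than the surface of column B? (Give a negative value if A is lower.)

For any compensation level in the mantle, the mantle terms cancel and isostasy reduces to e = (Σt_A − Σt_B) − (Σ(ρt)_A − Σ(ρt)_B) / ρ_m.
Σt_A = 34.67 km; Σt_B = 32.8 km; Σ(ρt)_A = 87.527524; Σ(ρt)_B = 88.6256 (in km·g/cm³).
e = (34.67 − 32.8) − (87.527524 − 88.6256) / 3.373 = 2.2 km.

2.2 km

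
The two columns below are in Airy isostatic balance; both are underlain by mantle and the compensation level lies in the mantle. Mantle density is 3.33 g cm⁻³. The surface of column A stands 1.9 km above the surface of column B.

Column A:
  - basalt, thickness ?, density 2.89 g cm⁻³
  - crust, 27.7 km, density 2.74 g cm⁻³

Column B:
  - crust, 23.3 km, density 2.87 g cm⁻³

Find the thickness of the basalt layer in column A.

Take the compensation level at the base of the deeper column (depth z_c below the surface of column A) and equate Σ ρ_i t_i down to z_c; mantle fills any gap and the z_c terms cancel.
Column A: x×2.89 + 27.7×2.74 + (z_c − 27.7 − x)×3.33
Column B: 1.9×0 + 23.3×2.87 + (z_c − 1.9 − 23.3)×3.33
The z_c×3.33 term appears on both sides and cancels. Collect the known terms of each column as K = Σ(ρt)_known − 3.33 × (depth of known layers): K_A = 75.898 − 3.33×27.7 = −16.343; K_B = 66.871 − 3.33×(1.9 + 23.3) = −17.045.
Balance: K_A − x×(3.33 − 2.89) = K_B, so x = (K_A − K_B)/(3.33 − 2.89) = 0.702/0.44 = 1.6 km.

1.6 km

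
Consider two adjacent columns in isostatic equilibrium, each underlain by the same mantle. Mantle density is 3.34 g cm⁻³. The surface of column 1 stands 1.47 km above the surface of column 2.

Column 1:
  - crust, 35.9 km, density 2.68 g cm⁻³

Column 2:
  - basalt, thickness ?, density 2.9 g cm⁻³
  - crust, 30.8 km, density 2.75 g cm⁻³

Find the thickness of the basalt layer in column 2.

1.39 km

Take the compensation level at the base of the deeper column (depth z_c below the surface of column 1) and equate Σ ρ_i t_i down to z_c; mantle fills any gap and the z_c terms cancel.
Column 1: 35.9×2.68 + (z_c − 35.9)×3.34
Column 2: 1.47×0 + x×2.9 + 30.8×2.75 + (z_c − 1.47 − 30.8 − x)×3.34
The z_c×3.34 term appears on both sides and cancels. Collect the known terms of each column as K = Σ(ρt)_known − 3.34 × (depth of known layers): K_1 = 96.212 − 3.34×35.9 = −23.694; K_2 = 84.7 − 3.34×(1.47 + 30.8) = −23.0818.
Balance: K_1 = K_2 − x×(3.34 − 2.9), so x = (K_2 − K_1)/(3.34 − 2.9) = 0.6122/0.44 = 1.39 km.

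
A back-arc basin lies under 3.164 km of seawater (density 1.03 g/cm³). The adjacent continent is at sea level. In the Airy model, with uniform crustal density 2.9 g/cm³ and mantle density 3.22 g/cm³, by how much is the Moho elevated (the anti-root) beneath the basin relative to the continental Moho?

18.5 km

For local isostatic compensation: replacing crust with seawater at the top is compensated by replacing crust with mantle at the base: d (ρ_c − ρ_w) = a (ρ_m − ρ_c).
a = d (ρ_c − ρ_w)/(ρ_m − ρ_c) = 3.164 km × 1.87/0.32 = 18.5 km.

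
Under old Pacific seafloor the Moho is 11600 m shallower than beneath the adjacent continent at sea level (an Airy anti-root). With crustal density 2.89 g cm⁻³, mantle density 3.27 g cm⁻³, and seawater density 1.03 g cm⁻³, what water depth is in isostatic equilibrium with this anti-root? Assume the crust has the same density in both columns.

Replacing a thickness d of crust by seawater at the top must be balanced by replacing crust with mantle at the base: d (ρ_c − ρ_w) = a (ρ_m − ρ_c).
d = a (ρ_m − ρ_c)/(ρ_c − ρ_w) = 11600 m × 0.38/1.86 = 2370 m.

2370 m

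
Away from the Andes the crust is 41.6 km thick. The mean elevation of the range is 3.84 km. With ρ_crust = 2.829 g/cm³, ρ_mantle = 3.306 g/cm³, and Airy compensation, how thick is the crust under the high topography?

68.2 km

Root depth r = h ρ_c / (ρ_m − ρ_c) = 3.84 km × 2.829 / 0.477 = 22.77 km.
Total thickness = T + h + r = 41.6 km + 3.84 km + 22.77 km = 68.2 km.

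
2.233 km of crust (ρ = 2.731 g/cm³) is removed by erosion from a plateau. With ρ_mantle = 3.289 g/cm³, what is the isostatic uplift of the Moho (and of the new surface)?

1.85 km

Unloading: uplift u = e ρ_c/ρ_m = 2.233 km × 2.731/3.289 = 1.85 km.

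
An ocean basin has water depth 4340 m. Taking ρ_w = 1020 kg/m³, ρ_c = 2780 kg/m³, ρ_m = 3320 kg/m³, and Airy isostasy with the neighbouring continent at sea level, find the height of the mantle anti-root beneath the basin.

Isostatic balance requires: replacing crust with seawater at the top is compensated by replacing crust with mantle at the base: d (ρ_c − ρ_w) = a (ρ_m − ρ_c).
a = d (ρ_c − ρ_w)/(ρ_m − ρ_c) = 4340 m × 1760/540 = 14100 m.

14100 m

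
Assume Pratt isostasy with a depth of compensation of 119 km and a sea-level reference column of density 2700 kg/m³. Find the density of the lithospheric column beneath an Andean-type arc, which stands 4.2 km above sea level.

2610 kg/m³

Pratt balance: ρ_ref D = ρ (D + h).
ρ = ρ_ref D/(D + h) = 2700 × 119 km/(119 km + 4.2 km) = 2610 kg/m³.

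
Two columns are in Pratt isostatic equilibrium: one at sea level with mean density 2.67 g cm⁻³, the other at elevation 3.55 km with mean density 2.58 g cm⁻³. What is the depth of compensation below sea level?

ρ_ref D = ρ (D + h) → D (ρ_ref − ρ) = ρ h.
D = ρ h/(ρ_ref − ρ) = 2.58 × 3.55 km/(2.67 − 2.58) = 102 km.

102 km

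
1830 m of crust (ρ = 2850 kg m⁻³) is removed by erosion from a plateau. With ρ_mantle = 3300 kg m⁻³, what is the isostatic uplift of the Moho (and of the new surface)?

Unloading: uplift u = e ρ_c/ρ_m = 1830 m × 2850/3300 = 1580 m.

1580 m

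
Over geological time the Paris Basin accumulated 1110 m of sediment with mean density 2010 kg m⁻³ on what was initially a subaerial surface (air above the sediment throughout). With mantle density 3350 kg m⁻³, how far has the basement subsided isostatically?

666 m

Subaerial load: s = t ρ_sed / ρ_m = 1110 m × 2010/3350 = 666 m.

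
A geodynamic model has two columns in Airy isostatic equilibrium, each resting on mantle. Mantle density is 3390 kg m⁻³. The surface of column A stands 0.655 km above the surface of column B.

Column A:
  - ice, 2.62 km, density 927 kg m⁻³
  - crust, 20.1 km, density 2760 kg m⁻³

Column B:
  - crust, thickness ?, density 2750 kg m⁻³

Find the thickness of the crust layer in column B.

Take the compensation level at the base of the deeper column (depth z_c below the surface of column A) and equate Σ ρ_i t_i down to z_c; mantle fills any gap and the z_c terms cancel.
Column A: 2.62×927 + 20.1×2760 + (z_c − 22.72)×3390
Column B: 0.655×0 + x×2750 + (z_c − 0.655 − 0 − x)×3390
The z_c×3390 term appears on both sides and cancels. Collect the known terms of each column as K = Σ(ρt)_known − 3390 × (depth of known layers): K_A = 57904.74 − 3390×22.72 = −19116.06; K_B = 0 − 3390×(0.655 + 0) = −2220.45.
Balance: K_A = K_B − x×(3390 − 2750), so x = (K_B − K_A)/(3390 − 2750) = 16895.6/640 = 26.4 km.

26.4 km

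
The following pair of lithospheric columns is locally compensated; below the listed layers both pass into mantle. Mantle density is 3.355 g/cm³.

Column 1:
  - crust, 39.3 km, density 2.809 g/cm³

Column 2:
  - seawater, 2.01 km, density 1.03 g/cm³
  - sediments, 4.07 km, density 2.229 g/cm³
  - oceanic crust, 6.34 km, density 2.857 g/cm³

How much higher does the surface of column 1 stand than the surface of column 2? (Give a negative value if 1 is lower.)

For any compensation level in the mantle, the mantle terms cancel and isostasy reduces to e = (Σt_1 − Σt_2) − (Σ(ρt)_1 − Σ(ρt)_2) / ρ_m.
Σt_1 = 39.3 km; Σt_2 = 12.42 km; Σ(ρt)_1 = 110.3937; Σ(ρt)_2 = 29.25571 (in km·g/cm³).
e = (39.3 − 12.42) − (110.3937 − 29.25571) / 3.355 = 2.7 km.

2.7 km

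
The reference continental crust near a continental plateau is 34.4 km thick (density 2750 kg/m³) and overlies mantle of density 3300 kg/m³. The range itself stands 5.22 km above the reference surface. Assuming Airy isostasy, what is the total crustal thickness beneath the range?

65.7 km

Root depth r = h ρ_c / (ρ_m − ρ_c) = 5.22 km × 2750 / 550 = 26.1 km.
Total thickness = T + h + r = 34.4 km + 5.22 km + 26.1 km = 65.7 km.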